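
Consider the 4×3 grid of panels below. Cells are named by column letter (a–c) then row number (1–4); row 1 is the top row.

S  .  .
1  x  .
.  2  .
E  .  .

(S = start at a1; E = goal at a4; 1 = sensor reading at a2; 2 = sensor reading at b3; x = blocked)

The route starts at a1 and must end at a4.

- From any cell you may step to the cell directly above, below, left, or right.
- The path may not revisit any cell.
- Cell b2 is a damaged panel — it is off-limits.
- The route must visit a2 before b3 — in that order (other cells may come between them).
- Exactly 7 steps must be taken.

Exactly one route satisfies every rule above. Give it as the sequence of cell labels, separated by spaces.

The waypoints must appear in the order a2, b3, with no cell reused.
Route from a1: down 2 to a3, right 2 to c3, down 1 to c4, left 2 to a4 — 7 moves in all.
Check: order respected (1 at step 1, 2 at step 3); 7 moves as required.

a1 a2 a3 b3 c3 c4 b4 a4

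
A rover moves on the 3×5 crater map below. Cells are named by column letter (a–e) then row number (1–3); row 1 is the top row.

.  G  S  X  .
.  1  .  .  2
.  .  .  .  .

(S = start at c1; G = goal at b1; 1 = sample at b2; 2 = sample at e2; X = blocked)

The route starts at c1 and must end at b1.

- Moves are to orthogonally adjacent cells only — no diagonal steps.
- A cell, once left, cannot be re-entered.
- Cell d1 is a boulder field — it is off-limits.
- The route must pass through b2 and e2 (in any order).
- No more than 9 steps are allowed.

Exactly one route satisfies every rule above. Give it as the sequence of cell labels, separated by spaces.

The 9-move cap with required stops at b2, e2 leaves no slack for detours.
Route from c1: down 1 to c2, right 2 to e2, down 1 to e3, left 3 to b3, up 2 to b1 — 9 moves in all.
Check: all required cells visited; 9 ≤ 9 moves.

c1 c2 d2 e2 e3 d3 c3 b3 b2 b1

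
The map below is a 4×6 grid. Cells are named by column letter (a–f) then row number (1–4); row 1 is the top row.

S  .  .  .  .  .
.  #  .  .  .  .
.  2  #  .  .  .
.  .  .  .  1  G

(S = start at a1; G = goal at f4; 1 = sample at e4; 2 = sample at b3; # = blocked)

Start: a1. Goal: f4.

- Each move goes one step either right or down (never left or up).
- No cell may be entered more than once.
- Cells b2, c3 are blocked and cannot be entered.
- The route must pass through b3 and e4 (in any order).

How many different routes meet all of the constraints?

A right/down-only route from a1 to f4 makes exactly 3 down-moves and 5 right-moves in some order.
With no other constraints that would be C(8,3) = 56 routes.
A monotone route can only reach the required cells in the order b3, e4, so split there and multiply the segment counts (each segment already excludes blocked cells): a1→b3: 1; b3→e4: 1; e4→f4: 1; product = 1.
That gives 1 route.

1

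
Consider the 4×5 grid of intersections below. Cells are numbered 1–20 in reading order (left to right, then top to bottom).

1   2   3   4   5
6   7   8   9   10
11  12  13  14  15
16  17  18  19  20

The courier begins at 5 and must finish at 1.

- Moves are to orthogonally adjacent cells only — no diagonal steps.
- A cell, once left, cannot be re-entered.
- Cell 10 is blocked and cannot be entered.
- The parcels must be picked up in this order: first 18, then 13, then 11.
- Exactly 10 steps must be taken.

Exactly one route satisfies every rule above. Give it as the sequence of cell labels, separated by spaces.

The waypoints must appear in the order 18, 13, 11, with no cell reused.
Route from 5: left 1 to 4, down 3 to 19, left 1 to 18, up 1 to 13, left 2 to 11, up 2 to 1 — 10 moves in all.
Check: order respected (18 at step 5, 13 at step 6, 11 at step 8); 10 moves as required.

5 4 9 14 19 18 13 12 11 6 1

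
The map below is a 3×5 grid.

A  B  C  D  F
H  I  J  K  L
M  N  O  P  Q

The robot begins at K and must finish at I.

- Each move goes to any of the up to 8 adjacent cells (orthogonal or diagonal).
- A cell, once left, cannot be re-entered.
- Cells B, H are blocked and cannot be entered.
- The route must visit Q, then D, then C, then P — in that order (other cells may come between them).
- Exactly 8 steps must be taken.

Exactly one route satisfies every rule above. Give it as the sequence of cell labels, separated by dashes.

K - Q - L - D - C - J - P - O - I

The waypoints must appear in the order Q, D, C, P, with no cell reused.
Route from K: down-right to Q, up to L, up-left to D, left to C, down to J, down-right to P, left to O, up-left to I — 8 moves in all.
Check: order respected (Q at step 1, D at step 3, C at step 4, P at step 6); 8 moves as required.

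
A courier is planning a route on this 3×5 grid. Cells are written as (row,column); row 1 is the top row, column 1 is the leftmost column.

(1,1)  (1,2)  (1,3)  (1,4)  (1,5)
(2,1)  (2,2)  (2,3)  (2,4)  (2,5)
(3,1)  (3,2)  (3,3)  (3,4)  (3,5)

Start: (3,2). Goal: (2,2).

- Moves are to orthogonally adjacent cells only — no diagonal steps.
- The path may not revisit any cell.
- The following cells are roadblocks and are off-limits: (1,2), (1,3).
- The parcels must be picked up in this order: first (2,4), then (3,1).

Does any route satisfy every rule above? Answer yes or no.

Even ignoring the required order, no revisit-free route from (3,2) to (2,2) manages to pass through all of (2,4) and (3,1): branching out from (3,2), every path either misses one of them or, having collected them, can no longer reach (2,2) without re-entering a cell.

no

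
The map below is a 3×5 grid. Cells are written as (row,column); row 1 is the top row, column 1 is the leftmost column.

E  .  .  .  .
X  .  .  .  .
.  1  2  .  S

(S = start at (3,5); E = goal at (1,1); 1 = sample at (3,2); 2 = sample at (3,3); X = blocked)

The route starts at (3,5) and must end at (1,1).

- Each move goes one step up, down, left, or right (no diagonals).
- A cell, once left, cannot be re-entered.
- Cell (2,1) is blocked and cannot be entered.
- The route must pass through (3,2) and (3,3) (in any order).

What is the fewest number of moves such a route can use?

Any route passes through (3,2) and (3,3) in some order between (3,5) and (1,1). Summing Manhattan distances along each leg and taking the cheapest ordering ((3,5) → (3,3) → (3,2) → (1,1)) gives a lower bound of 2 + 1 + 3 = 6 moves.
A route of 6 moves achieves this: (3,5) → (3,4) → (3,3) → (3,2) → (2,2) → (1,2) → (1,1).
Since 6 matches the lower bound, it is optimal.

6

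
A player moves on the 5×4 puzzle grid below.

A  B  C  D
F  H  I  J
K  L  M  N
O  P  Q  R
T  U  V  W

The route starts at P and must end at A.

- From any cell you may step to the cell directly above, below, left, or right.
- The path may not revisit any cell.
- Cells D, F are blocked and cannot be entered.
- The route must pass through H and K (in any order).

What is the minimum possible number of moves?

6

Any route passes through H and K in some order between P and A. Summing Manhattan distances along each leg and taking the cheapest ordering (P → H → K → A) gives a lower bound of 2 + 2 + 2 = 6 moves.
A route of 6 moves achieves this: P → O → K → L → H → B → A.
Since 6 matches the lower bound, it is optimal.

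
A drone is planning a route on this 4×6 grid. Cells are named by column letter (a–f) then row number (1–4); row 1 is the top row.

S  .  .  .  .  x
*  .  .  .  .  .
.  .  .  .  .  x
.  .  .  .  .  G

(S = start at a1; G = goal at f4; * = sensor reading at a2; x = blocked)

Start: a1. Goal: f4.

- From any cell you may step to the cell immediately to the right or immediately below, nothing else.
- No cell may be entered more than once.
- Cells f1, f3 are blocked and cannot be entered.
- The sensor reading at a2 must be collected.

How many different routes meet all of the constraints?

15

A right/down-only route from a1 to f4 makes exactly 3 down-moves and 5 right-moves in some order.
With no other constraints that would be C(8,3) = 56 routes.
Split at a2 and multiply the segment counts (each segment already excludes blocked cells): a1→a2: 1; a2→f4: 15; product = 15.
That gives 15 routes.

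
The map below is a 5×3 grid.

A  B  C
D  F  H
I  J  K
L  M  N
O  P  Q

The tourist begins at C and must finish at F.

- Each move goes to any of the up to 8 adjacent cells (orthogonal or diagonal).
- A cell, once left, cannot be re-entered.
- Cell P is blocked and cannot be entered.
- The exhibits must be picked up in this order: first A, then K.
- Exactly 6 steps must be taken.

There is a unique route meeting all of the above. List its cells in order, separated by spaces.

C B A D J K F

The waypoints must appear in the order A, K, with no cell reused.
Route from C: 2× left (reaching A), down to D, down-right to J, right to K, up-left to F — 6 moves in all.
Check: order respected (A at step 2, K at step 5); 6 moves as required.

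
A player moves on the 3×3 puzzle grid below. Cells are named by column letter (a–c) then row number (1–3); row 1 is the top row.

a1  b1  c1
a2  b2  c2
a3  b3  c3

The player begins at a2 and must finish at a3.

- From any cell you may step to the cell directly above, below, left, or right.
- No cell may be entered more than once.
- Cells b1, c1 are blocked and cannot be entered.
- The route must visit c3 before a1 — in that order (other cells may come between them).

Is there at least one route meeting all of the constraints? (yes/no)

no

a1 must be visited but has only one open neighbour (a2), and it is neither the start nor the goal — the route would have to enter and leave through a2, re-entering it.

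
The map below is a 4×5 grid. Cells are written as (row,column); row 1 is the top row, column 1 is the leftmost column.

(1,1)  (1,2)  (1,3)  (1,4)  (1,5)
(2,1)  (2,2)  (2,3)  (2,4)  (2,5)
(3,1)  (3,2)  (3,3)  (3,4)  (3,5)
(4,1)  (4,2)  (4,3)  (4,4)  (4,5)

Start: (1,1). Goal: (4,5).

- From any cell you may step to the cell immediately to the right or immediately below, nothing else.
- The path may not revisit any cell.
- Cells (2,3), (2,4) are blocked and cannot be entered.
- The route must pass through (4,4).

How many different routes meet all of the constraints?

A right/down-only route from (1,1) to (4,5) makes exactly 3 down-moves and 4 right-moves in some order.
With no other constraints that would be C(7,3) = 35 routes.
Split at (4,4) and multiply the segment counts (each segment already excludes blocked cells): (1,1)→(4,4): 10; (4,4)→(4,5): 1; product = 10.
That gives 10 routes.

10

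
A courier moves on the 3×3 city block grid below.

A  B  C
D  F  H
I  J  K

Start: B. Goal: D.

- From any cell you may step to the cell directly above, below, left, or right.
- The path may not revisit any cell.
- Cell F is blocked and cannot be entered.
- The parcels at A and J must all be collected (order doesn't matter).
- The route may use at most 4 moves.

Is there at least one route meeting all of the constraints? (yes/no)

no

Even ignoring the no-revisit rule, getting from B to D, taking the cheapest ordering B → A → J → D needs at least 1 + 3 + 2 = 6 moves (Manhattan distance per leg), which exceeds the 4-move limit.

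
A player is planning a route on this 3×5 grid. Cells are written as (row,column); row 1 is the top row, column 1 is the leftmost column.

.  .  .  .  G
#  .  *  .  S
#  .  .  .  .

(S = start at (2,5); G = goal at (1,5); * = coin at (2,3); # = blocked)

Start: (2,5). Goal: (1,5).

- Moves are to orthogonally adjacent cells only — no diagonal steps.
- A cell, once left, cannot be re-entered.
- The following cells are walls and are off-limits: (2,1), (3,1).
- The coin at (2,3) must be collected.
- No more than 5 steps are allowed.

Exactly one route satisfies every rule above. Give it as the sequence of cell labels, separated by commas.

(2,5), (2,4), (2,3), (1,3), (1,4), (1,5)

The 5-move cap with required stops at (2,3) leaves no slack for detours.
Route from (2,5): left 2 to (2,3), up 1 to (1,3), right 2 to (1,5) — 5 moves in all.
Check: all required cells visited; 5 ≤ 5 moves.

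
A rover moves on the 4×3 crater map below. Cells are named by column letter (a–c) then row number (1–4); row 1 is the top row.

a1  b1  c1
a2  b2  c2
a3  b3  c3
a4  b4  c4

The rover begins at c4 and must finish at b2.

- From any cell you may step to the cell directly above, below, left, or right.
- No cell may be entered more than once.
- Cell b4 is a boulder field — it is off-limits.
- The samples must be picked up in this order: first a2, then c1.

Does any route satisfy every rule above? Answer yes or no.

One route that works: c4 → c3 → b3 → a3 → a2 → a1 → b1 → c1 → c2 → b2.

yes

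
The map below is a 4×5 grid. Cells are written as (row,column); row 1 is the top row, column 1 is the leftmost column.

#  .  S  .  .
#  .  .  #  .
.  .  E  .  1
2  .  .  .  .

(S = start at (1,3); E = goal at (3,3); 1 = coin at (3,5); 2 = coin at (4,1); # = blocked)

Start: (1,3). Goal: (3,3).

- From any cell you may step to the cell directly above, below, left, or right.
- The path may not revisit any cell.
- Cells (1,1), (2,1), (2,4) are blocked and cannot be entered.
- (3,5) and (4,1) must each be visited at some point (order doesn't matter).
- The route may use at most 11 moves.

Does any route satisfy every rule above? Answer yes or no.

Even ignoring the no-revisit rule, getting from (1,3) to (3,3), taking the cheapest ordering (1,3) → (3,5) → (4,1) → (3,3) needs at least 4 + 5 + 3 = 12 moves (Manhattan distance per leg), which exceeds the 11-move limit.

no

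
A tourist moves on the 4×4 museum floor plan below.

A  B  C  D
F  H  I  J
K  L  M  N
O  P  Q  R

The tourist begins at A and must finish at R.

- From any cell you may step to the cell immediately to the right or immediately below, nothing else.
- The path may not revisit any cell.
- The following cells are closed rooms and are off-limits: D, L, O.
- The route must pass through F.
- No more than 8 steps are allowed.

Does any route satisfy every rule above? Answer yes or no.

One route that works: A → F → H → I → M → Q → R.

yes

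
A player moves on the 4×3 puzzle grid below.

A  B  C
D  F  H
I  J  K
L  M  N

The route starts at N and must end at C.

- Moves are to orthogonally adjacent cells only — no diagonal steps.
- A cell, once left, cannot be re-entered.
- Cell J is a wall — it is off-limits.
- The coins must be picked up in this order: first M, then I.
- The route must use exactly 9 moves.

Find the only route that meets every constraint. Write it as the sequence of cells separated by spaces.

N M L I D A B F H C

The waypoints must appear in the order M, I, with no cell reused.
Route from N: left 2 to L, up 3 to A, right 1 to B, down 1 to F, right 1 to H, up 1 to C — 9 moves in all.
Check: order respected (M at step 1, I at step 3); 9 moves as required.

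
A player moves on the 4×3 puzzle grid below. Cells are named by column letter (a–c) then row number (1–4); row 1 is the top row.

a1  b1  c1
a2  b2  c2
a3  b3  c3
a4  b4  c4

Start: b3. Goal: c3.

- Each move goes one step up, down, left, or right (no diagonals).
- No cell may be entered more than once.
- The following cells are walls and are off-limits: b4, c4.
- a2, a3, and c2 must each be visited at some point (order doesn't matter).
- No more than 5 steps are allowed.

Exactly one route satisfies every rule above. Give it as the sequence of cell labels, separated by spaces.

The 5-move cap with required stops at a2, a3, c2 leaves no slack for detours.
Route from b3: left 1 to a3, up 1 to a2, right 2 to c2, down 1 to c3 — 5 moves in all.
Check: all required cells visited; 5 ≤ 5 moves.

b3 a3 a2 b2 c2 c3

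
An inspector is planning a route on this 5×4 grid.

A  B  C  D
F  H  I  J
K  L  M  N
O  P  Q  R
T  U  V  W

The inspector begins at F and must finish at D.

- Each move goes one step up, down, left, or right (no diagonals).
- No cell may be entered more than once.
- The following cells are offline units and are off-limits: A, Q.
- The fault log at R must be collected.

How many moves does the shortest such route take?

Any route passes through R somewhere between F and D. Summing Manhattan distances along the two legs (F → R → D) gives a lower bound of 5 + 3 = 8 moves.
The shortest route satisfying every rule uses 10 moves: F → K → O → T → U → V → W → R → N → J → D.
The bound of 8 isn't tight here; checking systematically, no route of length 8 through 9 satisfies every constraint, so 10 is the minimum.

10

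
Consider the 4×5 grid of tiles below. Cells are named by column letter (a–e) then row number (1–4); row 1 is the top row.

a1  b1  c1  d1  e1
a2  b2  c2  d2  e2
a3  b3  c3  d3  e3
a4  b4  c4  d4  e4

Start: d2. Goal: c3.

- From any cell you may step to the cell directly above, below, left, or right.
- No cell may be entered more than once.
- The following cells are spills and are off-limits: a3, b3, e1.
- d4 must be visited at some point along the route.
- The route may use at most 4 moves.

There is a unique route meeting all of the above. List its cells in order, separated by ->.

Any route must reach d4 and still end at c3 within 4 moves, so the order of the required stops is forced.
Route from d2: 2× down (reaching d4), left to c4, up to c3 — 4 moves in all.
Check: all required cells visited; 4 ≤ 4 moves.

d2 -> d3 -> d4 -> c4 -> c3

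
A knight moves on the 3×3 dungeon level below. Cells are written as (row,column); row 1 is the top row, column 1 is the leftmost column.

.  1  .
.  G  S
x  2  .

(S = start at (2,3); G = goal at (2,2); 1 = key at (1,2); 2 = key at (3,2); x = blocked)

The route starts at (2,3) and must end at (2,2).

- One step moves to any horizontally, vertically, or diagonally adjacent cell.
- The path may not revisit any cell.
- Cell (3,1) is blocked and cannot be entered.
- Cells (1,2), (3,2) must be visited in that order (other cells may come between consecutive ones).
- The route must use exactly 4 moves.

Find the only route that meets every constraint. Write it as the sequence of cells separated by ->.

The waypoints must appear in the order (1,2), (3,2), with no cell reused.
Route from (2,3): up-left 1 to (1,2), down-left 1 to (2,1), down-right 1 to (3,2), up 1 to (2,2) — 4 moves in all.
Check: order respected (1 at step 1, 2 at step 3); 4 moves as required.

(2,3) -> (1,2) -> (2,1) -> (3,2) -> (2,2)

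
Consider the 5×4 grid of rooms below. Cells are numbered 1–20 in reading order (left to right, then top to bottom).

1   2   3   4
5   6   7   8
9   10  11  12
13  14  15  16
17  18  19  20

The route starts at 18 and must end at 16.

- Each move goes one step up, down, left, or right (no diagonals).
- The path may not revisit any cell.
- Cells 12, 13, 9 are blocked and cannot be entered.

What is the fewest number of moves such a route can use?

3

The Manhattan distance from 18 to 16 is |5−4| + |2−4| = 3, so at least 3 moves are needed.
A route of 3 moves achieves this: 18 → 14 → 15 → 16.
Since 3 matches the lower bound, it is optimal.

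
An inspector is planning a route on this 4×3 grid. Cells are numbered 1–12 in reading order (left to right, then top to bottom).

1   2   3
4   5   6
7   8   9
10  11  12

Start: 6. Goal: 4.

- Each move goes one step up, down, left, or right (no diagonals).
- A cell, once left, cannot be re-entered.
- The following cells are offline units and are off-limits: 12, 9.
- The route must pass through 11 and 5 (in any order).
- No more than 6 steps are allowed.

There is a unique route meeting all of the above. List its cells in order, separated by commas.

Any route must reach 11 and 5 and still end at 4 within 6 moves, so the order of the required stops is forced.
Route from 6: left 1 to 5, down 2 to 11, left 1 to 10, up 2 to 4 — 6 moves in all.
Check: all required cells visited; 6 ≤ 6 moves.

6, 5, 8, 11, 10, 7, 4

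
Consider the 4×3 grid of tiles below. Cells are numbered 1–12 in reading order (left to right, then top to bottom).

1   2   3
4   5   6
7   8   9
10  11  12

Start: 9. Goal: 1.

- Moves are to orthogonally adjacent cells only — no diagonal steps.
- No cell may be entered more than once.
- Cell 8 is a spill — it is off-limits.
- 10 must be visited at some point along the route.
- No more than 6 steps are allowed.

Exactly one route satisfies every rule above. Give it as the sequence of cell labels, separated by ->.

The budget equals the shortest possible length, so every move has to be on a shortest route through the required cells.
Route from 9: down 1 to 12, left 2 to 10, up 3 to 1 — 6 moves in all.
Check: all required cells visited; 6 ≤ 6 moves.

9 -> 12 -> 11 -> 10 -> 7 -> 4 -> 1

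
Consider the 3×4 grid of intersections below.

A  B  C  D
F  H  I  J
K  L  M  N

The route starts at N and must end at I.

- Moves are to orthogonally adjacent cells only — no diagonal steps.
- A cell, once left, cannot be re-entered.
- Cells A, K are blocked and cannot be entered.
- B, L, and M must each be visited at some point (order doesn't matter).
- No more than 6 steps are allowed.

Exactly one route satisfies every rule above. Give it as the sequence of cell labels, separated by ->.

N -> M -> L -> H -> B -> C -> I

The 6-move cap with required stops at B, L, M leaves no slack for detours.
Route from N: left 2 to L, up 2 to B, right 1 to C, down 1 to I — 6 moves in all.
Check: all required cells visited; 6 ≤ 6 moves.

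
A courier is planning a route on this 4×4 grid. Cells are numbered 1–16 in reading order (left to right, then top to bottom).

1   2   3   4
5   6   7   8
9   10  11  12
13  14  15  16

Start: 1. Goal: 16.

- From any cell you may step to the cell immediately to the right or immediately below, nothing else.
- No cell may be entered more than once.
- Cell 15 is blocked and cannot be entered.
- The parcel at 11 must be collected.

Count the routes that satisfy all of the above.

6

A right/down-only route from 1 to 16 makes exactly 3 down-moves and 3 right-moves in some order.
With no other constraints that would be C(6,3) = 20 routes.
Split at 11 and multiply the segment counts (each segment already excludes blocked cells): 1→11: 6; 11→16: 1; product = 6.
That gives 6 routes.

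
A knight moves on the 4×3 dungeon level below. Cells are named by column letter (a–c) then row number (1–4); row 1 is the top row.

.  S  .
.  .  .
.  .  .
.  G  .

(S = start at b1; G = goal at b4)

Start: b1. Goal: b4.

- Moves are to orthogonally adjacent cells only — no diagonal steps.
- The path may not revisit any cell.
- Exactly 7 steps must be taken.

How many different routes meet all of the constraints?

12

Need simple routes of exactly 7 moves from b1 to b4 (Manhattan distance 3, so 2 moves are spent on a detour and 2 undoing it).
Branch systematically from the start, pruning whenever the remaining move budget drops below the Manhattan distance to b4 or differs from it in parity. Grouping the completions by first move — via b2: 2; via a1: 5; via c1: 5 — and summing: 2 + 5 + 5 = 12.
That gives 12 routes.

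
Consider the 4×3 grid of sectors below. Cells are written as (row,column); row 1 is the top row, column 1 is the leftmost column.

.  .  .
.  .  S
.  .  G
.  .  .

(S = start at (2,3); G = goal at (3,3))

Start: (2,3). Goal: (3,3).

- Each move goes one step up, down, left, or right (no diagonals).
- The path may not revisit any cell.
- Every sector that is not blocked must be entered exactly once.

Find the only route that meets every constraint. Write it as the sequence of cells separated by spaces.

(2,3) (1,3) (1,2) (1,1) (2,1) (2,2) (3,2) (3,1) (4,1) (4,2) (4,3) (3,3)

Need to visit all 12 open cells exactly once, starting at (2,3) and ending at (3,3).
Route from (2,3): up to (1,3), 2× left (reaching (1,1)), down to (2,1), right to (2,2), down to (3,2), left to (3,1), down to (4,1), 2× right (reaching (4,3)), up to (3,3) — 11 moves in all.
Check: all 12 open cells covered.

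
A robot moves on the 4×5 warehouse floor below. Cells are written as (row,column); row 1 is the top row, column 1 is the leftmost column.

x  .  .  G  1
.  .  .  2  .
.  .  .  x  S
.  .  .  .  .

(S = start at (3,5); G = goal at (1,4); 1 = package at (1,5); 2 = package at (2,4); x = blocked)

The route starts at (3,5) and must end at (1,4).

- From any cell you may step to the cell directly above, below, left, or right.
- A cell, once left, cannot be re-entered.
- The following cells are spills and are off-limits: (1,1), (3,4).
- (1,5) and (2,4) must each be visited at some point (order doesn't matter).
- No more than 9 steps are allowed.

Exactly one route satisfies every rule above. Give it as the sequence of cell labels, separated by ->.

The 9-move cap with required stops at (1,5), (2,4) leaves no slack for detours.
Route from (3,5): down to (4,5), 2× left (reaching (4,3)), 2× up (reaching (2,3)), 2× right (reaching (2,5)), up to (1,5), left to (1,4) — 9 moves in all.
Check: all required cells visited; 9 ≤ 9 moves.

(3,5) -> (4,5) -> (4,4) -> (4,3) -> (3,3) -> (2,3) -> (2,4) -> (2,5) -> (1,5) -> (1,4)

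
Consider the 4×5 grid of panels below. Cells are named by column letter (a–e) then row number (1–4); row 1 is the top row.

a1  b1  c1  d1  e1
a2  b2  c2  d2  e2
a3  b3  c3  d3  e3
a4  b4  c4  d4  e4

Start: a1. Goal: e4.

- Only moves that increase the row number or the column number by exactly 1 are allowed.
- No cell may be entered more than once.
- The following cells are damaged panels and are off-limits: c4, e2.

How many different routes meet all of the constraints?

20

A right/down-only route from a1 to e4 makes exactly 3 down-moves and 4 right-moves in some order.
With no other constraints that would be C(7,3) = 35 routes.
Subtract routes through each blocked cell (inclusion–exclusion for overlaps): − through e2: 5 − through c4: 10 → 20.
That gives 20 routes.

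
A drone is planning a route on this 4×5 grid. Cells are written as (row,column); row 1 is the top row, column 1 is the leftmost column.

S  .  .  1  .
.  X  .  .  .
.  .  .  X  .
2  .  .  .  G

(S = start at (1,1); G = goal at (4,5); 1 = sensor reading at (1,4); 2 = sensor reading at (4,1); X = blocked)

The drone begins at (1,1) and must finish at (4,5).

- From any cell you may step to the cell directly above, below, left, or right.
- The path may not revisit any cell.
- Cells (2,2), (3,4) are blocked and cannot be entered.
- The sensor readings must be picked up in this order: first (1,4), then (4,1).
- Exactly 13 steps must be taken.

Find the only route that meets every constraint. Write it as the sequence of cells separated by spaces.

The waypoints must appear in the order (1,4), (4,1), with no cell reused.
Route from (1,1): right 3 to (1,4), down 1 to (2,4), left 1 to (2,3), down 1 to (3,3), left 2 to (3,1), down 1 to (4,1), right 4 to (4,5) — 13 moves in all.
Check: order respected (1 at step 3, 2 at step 9); 13 moves as required.

(1,1) (1,2) (1,3) (1,4) (2,4) (2,3) (3,3) (3,2) (3,1) (4,1) (4,2) (4,3) (4,4) (4,5)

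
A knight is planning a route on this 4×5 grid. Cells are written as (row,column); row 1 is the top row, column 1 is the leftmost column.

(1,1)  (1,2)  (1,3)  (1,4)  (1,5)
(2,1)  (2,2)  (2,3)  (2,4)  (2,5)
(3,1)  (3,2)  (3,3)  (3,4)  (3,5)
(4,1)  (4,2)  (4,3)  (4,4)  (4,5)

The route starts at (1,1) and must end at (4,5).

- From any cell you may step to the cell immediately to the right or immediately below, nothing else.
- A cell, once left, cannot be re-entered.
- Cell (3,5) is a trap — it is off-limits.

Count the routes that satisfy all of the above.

A right/down-only route from (1,1) to (4,5) makes exactly 3 down-moves and 4 right-moves in some order.
With no other constraints that would be C(7,3) = 35 routes.
Subtract routes through each blocked cell (inclusion–exclusion for overlaps): − through (3,5): 15 → 20.
That gives 20 routes.

20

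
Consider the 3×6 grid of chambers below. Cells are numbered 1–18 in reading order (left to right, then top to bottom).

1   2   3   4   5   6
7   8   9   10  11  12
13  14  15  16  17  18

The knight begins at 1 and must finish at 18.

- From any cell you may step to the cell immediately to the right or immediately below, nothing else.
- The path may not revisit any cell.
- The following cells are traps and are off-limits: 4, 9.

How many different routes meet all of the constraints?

3

A right/down-only route from 1 to 18 makes exactly 2 down-moves and 5 right-moves in some order.
With no other constraints that would be C(7,2) = 21 routes.
Subtract routes through each blocked cell (inclusion–exclusion for overlaps): − through 4: 6 − through 9: 12 → 3.
That gives 3 routes.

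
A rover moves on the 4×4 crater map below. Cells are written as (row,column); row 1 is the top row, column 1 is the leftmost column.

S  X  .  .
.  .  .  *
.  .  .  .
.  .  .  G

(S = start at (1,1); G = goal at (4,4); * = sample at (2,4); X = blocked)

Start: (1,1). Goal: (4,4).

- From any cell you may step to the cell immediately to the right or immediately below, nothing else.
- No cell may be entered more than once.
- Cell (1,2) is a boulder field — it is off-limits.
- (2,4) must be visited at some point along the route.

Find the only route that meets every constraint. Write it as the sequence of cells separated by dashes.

Moves only go right or down, so the column and row indices never decrease.
Route from (1,1): down to (2,1), 3× right (reaching (2,4)), 2× down (reaching (4,4)) — 6 moves in all.
Check: all required cells visited.

(1,1) - (2,1) - (2,2) - (2,3) - (2,4) - (3,4) - (4,4)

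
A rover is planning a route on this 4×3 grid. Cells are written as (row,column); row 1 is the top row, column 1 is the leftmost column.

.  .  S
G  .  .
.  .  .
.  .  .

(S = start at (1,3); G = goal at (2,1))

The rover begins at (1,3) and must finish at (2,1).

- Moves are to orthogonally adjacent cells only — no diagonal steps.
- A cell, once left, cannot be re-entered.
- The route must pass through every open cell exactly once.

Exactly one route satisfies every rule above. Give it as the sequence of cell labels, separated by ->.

Need to visit all 12 open cells exactly once, starting at (1,3) and ending at (2,1).
Cell (4,3) has only two open neighbours ((3,3) and (4,2)), so the path must pass straight through it: one of those is the cell it's entered from and the other is where it exits.
Route from (1,3): 3× down (reaching (4,3)), 2× left (reaching (4,1)), up to (3,1), right to (3,2), 2× up (reaching (1,2)), left to (1,1), down to (2,1) — 11 moves in all.
Check: all 12 open cells covered.

(1,3) -> (2,3) -> (3,3) -> (4,3) -> (4,2) -> (4,1) -> (3,1) -> (3,2) -> (2,2) -> (1,2) -> (1,1) -> (2,1)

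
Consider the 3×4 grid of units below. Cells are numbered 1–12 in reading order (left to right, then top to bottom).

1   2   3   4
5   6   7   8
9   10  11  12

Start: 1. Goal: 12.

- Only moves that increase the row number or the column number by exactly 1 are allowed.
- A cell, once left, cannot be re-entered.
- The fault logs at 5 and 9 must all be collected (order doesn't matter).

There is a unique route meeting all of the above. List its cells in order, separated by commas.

Moves only go right or down, so the column and row indices never decrease.
Route from 1: 2× down (reaching 9), 3× right (reaching 12) — 5 moves in all.
Check: all required cells visited.

1, 5, 9, 10, 11, 12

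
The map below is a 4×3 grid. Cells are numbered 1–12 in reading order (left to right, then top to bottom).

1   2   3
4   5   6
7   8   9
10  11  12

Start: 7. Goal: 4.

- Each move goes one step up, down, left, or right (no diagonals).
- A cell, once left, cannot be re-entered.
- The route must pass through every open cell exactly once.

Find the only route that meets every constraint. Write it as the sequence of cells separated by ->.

7 -> 10 -> 11 -> 12 -> 9 -> 8 -> 5 -> 6 -> 3 -> 2 -> 1 -> 4

Need to visit all 12 open cells exactly once, starting at 7 and ending at 4.
Cell 10 has only two open neighbours (7 and 11), so the path must pass straight through it: one of those is the cell it's entered from and the other is where it exits.
Route from 7: down 1 to 10, right 2 to 12, up 1 to 9, left 1 to 8, up 1 to 5, right 1 to 6, up 1 to 3, left 2 to 1, down 1 to 4 — 11 moves in all.
Check: all 12 open cells covered.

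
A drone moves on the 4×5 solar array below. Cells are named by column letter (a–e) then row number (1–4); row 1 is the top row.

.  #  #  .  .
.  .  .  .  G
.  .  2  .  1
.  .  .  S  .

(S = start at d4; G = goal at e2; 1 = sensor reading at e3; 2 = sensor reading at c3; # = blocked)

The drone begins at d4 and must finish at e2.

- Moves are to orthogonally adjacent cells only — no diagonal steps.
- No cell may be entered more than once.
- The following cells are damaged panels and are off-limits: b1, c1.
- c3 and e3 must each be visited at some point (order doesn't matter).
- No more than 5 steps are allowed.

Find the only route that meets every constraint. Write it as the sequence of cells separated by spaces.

d4 c4 c3 d3 e3 e2

Any route must reach c3 and e3 and still end at e2 within 5 moves, so the order of the required stops is forced.
Route from d4: left to c4, up to c3, 2× right (reaching e3), up to e2 — 5 moves in all.
Check: all required cells visited; 5 ≤ 5 moves.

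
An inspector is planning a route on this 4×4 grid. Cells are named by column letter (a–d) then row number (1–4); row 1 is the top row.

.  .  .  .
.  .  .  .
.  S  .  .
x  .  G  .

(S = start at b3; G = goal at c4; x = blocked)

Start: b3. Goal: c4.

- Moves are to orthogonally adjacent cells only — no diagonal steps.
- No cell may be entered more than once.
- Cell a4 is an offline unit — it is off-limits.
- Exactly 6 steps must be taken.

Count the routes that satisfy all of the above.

Need simple routes of exactly 6 moves from b3 to c4 (Manhattan distance 2, so 2 moves are spent on a detour and 2 undoing it).
Enumerating: b3 b2 b1 c1 c2 c3 c4 | b3 b2 c2 c3 d3 d4 c4 | b3 b2 c2 d2 d3 d4 c4 | b3 b2 c2 d2 d3 c3 c4 | b3 a3 a2 b2 c2 c3 c4 | b3 c3 c2 d2 d3 d4 c4.
That gives 6 routes.

6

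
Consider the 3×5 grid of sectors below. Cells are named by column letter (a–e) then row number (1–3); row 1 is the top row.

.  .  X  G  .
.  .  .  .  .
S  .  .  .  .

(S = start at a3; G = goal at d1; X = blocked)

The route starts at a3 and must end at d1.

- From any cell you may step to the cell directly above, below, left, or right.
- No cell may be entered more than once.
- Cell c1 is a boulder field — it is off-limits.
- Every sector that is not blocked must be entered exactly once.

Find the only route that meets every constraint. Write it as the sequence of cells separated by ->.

a3 -> a2 -> a1 -> b1 -> b2 -> b3 -> c3 -> c2 -> d2 -> d3 -> e3 -> e2 -> e1 -> d1

Need to visit all 14 open cells exactly once, starting at a3 and ending at d1.
Route from a3: up 2 to a1, right 1 to b1, down 2 to b3, right 1 to c3, up 1 to c2, right 1 to d2, down 1 to d3, right 1 to e3, up 2 to e1, left 1 to d1 — 13 moves in all.
Check: all 14 open cells covered.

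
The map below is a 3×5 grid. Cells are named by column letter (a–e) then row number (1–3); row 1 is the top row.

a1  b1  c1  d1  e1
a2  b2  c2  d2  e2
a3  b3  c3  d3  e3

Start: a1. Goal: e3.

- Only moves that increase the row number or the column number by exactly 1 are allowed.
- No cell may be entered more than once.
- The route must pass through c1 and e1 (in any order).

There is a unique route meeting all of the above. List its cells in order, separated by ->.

a1 -> b1 -> c1 -> d1 -> e1 -> e2 -> e3

Moves only go right or down, so the column and row indices never decrease.
Route from a1: right 4 to e1, down 2 to e3 — 6 moves in all.
Check: all required cells visited.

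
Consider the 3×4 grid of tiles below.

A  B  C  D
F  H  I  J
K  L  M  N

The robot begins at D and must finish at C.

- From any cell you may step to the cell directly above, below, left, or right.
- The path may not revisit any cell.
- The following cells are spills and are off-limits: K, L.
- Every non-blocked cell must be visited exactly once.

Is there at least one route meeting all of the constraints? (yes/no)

yes

One route that works: D → J → N → M → I → H → F → A → B → C.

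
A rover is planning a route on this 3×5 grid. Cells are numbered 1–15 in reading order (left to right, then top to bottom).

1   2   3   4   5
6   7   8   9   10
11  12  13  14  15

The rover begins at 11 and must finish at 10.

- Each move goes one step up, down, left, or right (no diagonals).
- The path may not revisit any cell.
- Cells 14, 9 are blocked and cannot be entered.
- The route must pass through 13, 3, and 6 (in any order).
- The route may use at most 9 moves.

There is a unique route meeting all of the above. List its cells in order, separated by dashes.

11 - 6 - 7 - 12 - 13 - 8 - 3 - 4 - 5 - 10

Any route must reach 13, 3, and 6 and still end at 10 within 9 moves, so the order of the required stops is forced.
Route from 11: up to 6, right to 7, down to 12, right to 13, 2× up (reaching 3), 2× right (reaching 5), down to 10 — 9 moves in all.
Check: all required cells visited; 9 ≤ 9 moves.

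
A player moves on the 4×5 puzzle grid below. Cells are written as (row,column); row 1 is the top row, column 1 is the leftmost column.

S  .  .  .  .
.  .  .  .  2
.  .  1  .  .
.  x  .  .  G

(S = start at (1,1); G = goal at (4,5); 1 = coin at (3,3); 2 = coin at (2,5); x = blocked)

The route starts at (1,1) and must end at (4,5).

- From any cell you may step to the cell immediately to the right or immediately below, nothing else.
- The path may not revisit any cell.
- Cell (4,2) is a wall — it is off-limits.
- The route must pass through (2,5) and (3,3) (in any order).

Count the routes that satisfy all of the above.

A right/down-only route from (1,1) to (4,5) makes exactly 3 down-moves and 4 right-moves in some order.
With no other constraints that would be C(7,3) = 35 routes.
(3,3) is below but to the left of (2,5): going (2,5) → (3,3) would need a leftward move and (3,3) → (2,5) an upward move, so no right/down-only route can visit both required cells.
No route satisfies every constraint, so the count is 0.

0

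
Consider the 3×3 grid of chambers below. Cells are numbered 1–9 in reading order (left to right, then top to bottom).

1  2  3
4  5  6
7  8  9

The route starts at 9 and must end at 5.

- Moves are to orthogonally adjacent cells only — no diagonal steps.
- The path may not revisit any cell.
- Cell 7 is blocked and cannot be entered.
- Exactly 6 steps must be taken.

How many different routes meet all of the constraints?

1

Need simple routes of exactly 6 moves from 9 to 5 (Manhattan distance 2, so 2 moves are spent on a detour and 2 undoing it).
Enumerating: 9 6 3 2 1 4 5.
That gives 1 route.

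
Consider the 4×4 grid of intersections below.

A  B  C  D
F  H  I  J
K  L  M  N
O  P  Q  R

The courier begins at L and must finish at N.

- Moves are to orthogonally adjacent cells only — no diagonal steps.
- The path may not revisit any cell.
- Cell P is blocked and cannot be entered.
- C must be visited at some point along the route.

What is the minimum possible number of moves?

Any route passes through C somewhere between L and N. Summing Manhattan distances along the two legs (L → C → N) gives a lower bound of 3 + 3 = 6 moves.
A route of 6 moves achieves this: L → H → B → C → I → M → N.
Since 6 matches the lower bound, it is optimal.

6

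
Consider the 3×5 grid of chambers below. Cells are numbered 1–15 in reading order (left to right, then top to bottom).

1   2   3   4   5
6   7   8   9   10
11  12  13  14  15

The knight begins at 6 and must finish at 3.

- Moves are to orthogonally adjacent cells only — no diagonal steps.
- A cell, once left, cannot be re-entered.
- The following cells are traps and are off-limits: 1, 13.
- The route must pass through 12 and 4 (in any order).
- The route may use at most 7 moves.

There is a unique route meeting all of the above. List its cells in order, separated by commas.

The 7-move cap with required stops at 12, 4 leaves no slack for detours.
Route from 6: down 1 to 11, right 1 to 12, up 1 to 7, right 2 to 9, up 1 to 4, left 1 to 3 — 7 moves in all.
Check: all required cells visited; 7 ≤ 7 moves.

6, 11, 12, 7, 8, 9, 4, 3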